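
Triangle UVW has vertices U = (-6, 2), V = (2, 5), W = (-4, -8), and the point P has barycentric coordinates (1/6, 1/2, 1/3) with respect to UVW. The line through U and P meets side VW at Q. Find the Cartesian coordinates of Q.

(-2/5, -1/5)

Line UP meets VW where the U-coordinate vanishes; zeroing P's U-weight and renormalizing leaves V, W-weights 1/2 : 1/3 → (3/5, 2/5).
So Q = (3/5)·V + (2/5)·W = (-2/5, -1/5).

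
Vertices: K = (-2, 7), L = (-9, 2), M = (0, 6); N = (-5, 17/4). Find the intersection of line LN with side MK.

Barycentric coordinates of N with respect to KLM: (1/4, 1/2, 1/4).
On side MK the L-coordinate is zero; dropping N's L-weight 1/2 and renormalizing the remaining 1/4 : 1/4 gives weights 1/2, 1/2 on M, K.
J = (1/2)·(0, 6) + (1/2)·(-2, 7) = (-1, 13/2).

(-1, 13/2)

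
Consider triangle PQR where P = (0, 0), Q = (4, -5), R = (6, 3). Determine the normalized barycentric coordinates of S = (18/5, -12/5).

Signed area of the reference triangle: [PQR] = ½·(0·(-5−3) + 4·(3−0) + 6·(0−(-5))) = ½·(0 + 12 + 30) = 21.
[SQR] = ½·((18/5)·(-5−3) + 4·(3−(-12/5)) + 6·(-12/5−(-5))) = ½·(-144/5 + 108/5 + 78/5) = 21/5, so the P-coordinate is (21/5)/21 = 1/5.
[PSR] = ½·(0·(-12/5−3) + (18/5)·(3−0) + 6·(0−(-12/5))) = ½·(0 + 54/5 + 72/5) = 63/5, so the Q-coordinate is 3/5.
[PQS] = ½·(0·(-5−(-12/5)) + 4·(-12/5−0) + (18/5)·(0−(-5))) = ½·(0 − 48/5 + 18) = 21/5, so the R-coordinate is 1/5.

(1/5, 3/5, 1/5)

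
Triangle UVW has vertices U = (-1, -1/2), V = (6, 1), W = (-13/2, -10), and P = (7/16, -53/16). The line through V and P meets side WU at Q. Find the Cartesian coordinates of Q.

(-41/8, -61/8)

Barycentric coordinates of P with respect to UVW: (1/8, 1/2, 3/8).
On side WU the V-coordinate is zero; dropping P's V-weight 1/2 and renormalizing the remaining 3/8 : 1/8 gives weights 3/4, 1/4 on W, U.
Q = (3/4)·(-13/2, -10) + (1/4)·(-1, -1/2) = (-41/8, -61/8).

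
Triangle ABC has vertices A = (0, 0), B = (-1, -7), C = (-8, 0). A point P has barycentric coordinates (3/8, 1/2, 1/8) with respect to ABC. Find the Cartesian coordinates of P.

(-3/2, -7/2)

P = (3/8)·A + (1/2)·B + (1/8)·C.
x-coordinate: (3/8)·0 + (1/2)·(-1) + (1/8)·(-8) = -3/2.
y-coordinate: (3/8)·0 + (1/2)·(-7) + (1/8)·0 = -7/2.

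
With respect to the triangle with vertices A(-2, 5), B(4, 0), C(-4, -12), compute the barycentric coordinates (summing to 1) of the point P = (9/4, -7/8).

Signed area of the reference triangle: [ABC] = ½·((-2)·(0−(-12)) + 4·(-12−5) + (-4)·(5−0)) = ½·(-24 − 68 − 20) = -56.
[PBC] = ½·((9/4)·(0−(-12)) + 4·(-12−(-7/8)) + (-4)·(-7/8−0)) = ½·(27 − 89/2 + 7/2) = -7, so the A-coordinate is (-7)/(-56) = 1/8.
[APC] = ½·((-2)·(-7/8−(-12)) + (9/4)·(-12−5) + (-4)·(5−(-7/8))) = ½·(-89/4 − 153/4 − 47/2) = -42, so the B-coordinate is 3/4.
[ABP] = ½·((-2)·(0−(-7/8)) + 4·(-7/8−5) + (9/4)·(5−0)) = ½·(-7/4 − 47/2 + 45/4) = -7, so the C-coordinate is 1/8.

(1/8, 3/4, 1/8)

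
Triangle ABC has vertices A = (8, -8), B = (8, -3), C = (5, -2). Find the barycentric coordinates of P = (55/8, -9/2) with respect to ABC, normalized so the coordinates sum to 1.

(3/8, 1/4, 3/8)

Signed area of the reference triangle: [ABC] = ½·(8·(-3−(-2)) + 8·(-2−(-8)) + 5·(-8−(-3))) = ½·(-8 + 48 − 25) = 15/2.
[PBC] = ½·((55/8)·(-3−(-2)) + 8·(-2−(-9/2)) + 5·(-9/2−(-3))) = ½·(-55/8 + 20 − 15/2) = 45/16, so the A-coordinate is (45/16)/(15/2) = 3/8.
[APC] = ½·(8·(-9/2−(-2)) + (55/8)·(-2−(-8)) + 5·(-8−(-9/2))) = ½·(-20 + 165/4 − 35/2) = 15/8, so the B-coordinate is 1/4.
[ABP] = ½·(8·(-3−(-9/2)) + 8·(-9/2−(-8)) + (55/8)·(-8−(-3))) = ½·(12 + 28 − 275/8) = 45/16, so the C-coordinate is 3/8.
Check: 3/8 + 1/4 + 3/8 = 1.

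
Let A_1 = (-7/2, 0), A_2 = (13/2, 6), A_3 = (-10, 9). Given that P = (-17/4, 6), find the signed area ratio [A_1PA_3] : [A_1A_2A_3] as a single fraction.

1/4

[A_1A_2A_3] = ½·((-7/2)·(6−9) + (13/2)·(9−0) + (-10)·(0−6)) = ½·(21/2 + 117/2 + 60) = 129/2.
[A_1PA_3] = ½·((-7/2)·(6−9) + (-17/4)·(9−0) + (-10)·(0−6)) = ½·(21/2 − 153/4 + 60) = 129/8, so the ratio is (129/8)/(129/2) = 1/4.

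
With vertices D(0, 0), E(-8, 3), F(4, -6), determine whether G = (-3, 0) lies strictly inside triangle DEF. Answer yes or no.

Barycentric coordinates of G: (1/4, 1/2, 1/4).
The three coordinates are positive, positive, positive; a point is interior exactly when all three are positive.

yes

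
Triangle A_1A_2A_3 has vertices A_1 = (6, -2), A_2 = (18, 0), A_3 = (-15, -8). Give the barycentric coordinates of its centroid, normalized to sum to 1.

The centroid is the average of the vertices, so each weight is 1/3.

(1/3, 1/3, 1/3)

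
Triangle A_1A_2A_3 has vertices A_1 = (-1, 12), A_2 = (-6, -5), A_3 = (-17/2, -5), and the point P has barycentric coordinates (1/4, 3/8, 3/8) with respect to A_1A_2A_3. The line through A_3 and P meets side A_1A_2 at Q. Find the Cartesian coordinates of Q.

Line A_3P meets A_1A_2 where the A_3-coordinate vanishes; zeroing P's A_3-weight and renormalizing leaves A_1, A_2-weights 1/4 : 3/8 → (2/5, 3/5).
So Q = (2/5)·A_1 + (3/5)·A_2 = (-4, 9/5).

(-4, 9/5)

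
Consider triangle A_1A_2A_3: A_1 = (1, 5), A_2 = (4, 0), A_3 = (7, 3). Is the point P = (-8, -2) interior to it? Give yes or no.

no

Barycentric coordinates of P: (5/4, 5/2, -11/4).
The three coordinates are positive, positive, negative; a point is interior exactly when all three are positive.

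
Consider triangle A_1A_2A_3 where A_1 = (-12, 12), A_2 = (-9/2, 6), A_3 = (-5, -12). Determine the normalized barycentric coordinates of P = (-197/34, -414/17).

Signed area of the reference triangle: [A_1A_2A_3] = ½·((-12)·(6−(-12)) + (-9/2)·(-12−12) + (-5)·(12−6)) = ½·(-216 + 108 − 30) = -69.
[PA_2A_3] = ½·((-197/34)·(6−(-12)) + (-9/2)·(-12−(-414/17)) + (-5)·(-414/17−6)) = ½·(-1773/17 − 945/17 + 2580/17) = -69/17, so the A_1-coordinate is (-69/17)/(-69) = 1/17.
[A_1PA_3] = ½·((-12)·(-414/17−(-12)) + (-197/34)·(-12−12) + (-5)·(12−(-414/17))) = ½·(2520/17 + 2364/17 − 3090/17) = 897/17, so the A_2-coordinate is -13/17.
[A_1A_2P] = ½·((-12)·(6−(-414/17)) + (-9/2)·(-414/17−12) + (-197/34)·(12−6)) = ½·(-6192/17 + 2781/17 − 591/17) = -2001/17, so the A_3-coordinate is 29/17.

(1/17, -13/17, 29/17)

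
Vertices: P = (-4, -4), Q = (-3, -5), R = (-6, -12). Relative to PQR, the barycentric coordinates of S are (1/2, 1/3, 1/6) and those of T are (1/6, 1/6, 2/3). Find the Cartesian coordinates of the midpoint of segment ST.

(-55/12, -91/12)

Barycentric coordinates of the midpoint are the average: (1/3, 1/4, 5/12).
Converting: (1/3)·P + (1/4)·Q + (5/12)·R = (-55/12, -91/12).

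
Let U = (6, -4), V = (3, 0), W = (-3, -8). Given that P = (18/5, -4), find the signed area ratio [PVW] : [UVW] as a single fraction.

3/5

[UVW] = ½·(6·(0−(-8)) + 3·(-8−(-4)) + (-3)·(-4−0)) = ½·(48 − 12 + 12) = 24.
[PVW] = ½·((18/5)·(0−(-8)) + 3·(-8−(-4)) + (-3)·(-4−0)) = ½·(144/5 − 12 + 12) = 72/5, so the ratio is (72/5)/24 = 3/5.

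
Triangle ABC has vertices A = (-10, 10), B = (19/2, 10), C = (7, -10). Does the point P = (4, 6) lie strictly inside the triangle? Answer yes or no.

yes

Barycentric coordinates of P: (10/39, 106/195, 1/5).
The three coordinates are positive, positive, positive; a point is interior exactly when all three are positive.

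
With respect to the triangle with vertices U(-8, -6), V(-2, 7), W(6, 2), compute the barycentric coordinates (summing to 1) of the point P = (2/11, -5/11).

(4/11, 1/11, 6/11)

Signed area of the reference triangle: [UVW] = ½·((-8)·(7−2) + (-2)·(2−(-6)) + 6·(-6−7)) = ½·(-40 − 16 − 78) = -67.
[PVW] = ½·((2/11)·(7−2) + (-2)·(2−(-5/11)) + 6·(-5/11−7)) = ½·(10/11 − 54/11 − 492/11) = -268/11, so the U-coordinate is (-268/11)/(-67) = 4/11.
[UPW] = ½·((-8)·(-5/11−2) + (2/11)·(2−(-6)) + 6·(-6−(-5/11))) = ½·(216/11 + 16/11 − 366/11) = -67/11, so the V-coordinate is 1/11.
[UVP] = ½·((-8)·(7−(-5/11)) + (-2)·(-5/11−(-6)) + (2/11)·(-6−7)) = ½·(-656/11 − 122/11 − 26/11) = -402/11, so the W-coordinate is 6/11.
Check: 4/11 + 1/11 + 6/11 = 1.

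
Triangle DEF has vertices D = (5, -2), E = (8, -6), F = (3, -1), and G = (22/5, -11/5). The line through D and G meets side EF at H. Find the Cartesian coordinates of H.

(17/4, -9/4)

Barycentric coordinates of G with respect to DEF: (1/5, 1/5, 3/5).
On side EF the D-coordinate is zero; dropping G's D-weight 1/5 and renormalizing the remaining 1/5 : 3/5 gives weights 1/4, 3/4 on E, F.
H = (1/4)·(8, -6) + (3/4)·(3, -1) = (17/4, -9/4).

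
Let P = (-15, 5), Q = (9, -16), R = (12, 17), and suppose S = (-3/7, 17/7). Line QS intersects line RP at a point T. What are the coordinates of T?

(-21/5, 49/5)

Barycentric coordinates of S with respect to PQR: (3/7, 2/7, 2/7).
On side RP the Q-coordinate is zero; dropping S's Q-weight 2/7 and renormalizing the remaining 2/7 : 3/7 gives weights 2/5, 3/5 on R, P.
T = (2/5)·(12, 17) + (3/5)·(-15, 5) = (-21/5, 49/5).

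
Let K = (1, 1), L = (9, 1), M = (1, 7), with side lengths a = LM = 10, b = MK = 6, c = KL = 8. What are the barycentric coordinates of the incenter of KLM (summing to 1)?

The incenter has barycentric coordinates proportional to the opposite side lengths: (10 : 6 : 8).
Normalizing by 10+6+8 = 24 gives (5/12, 1/4, 1/3).

(5/12, 1/4, 1/3)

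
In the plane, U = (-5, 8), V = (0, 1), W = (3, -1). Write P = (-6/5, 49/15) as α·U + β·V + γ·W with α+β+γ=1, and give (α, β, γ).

(2/5, 1/3, 4/15)

Signed area of the reference triangle: [UVW] = ½·((-5)·(1−(-1)) + 0·(-1−8) + 3·(8−1)) = ½·(-10 + 0 + 21) = 11/2.
[PVW] = ½·((-6/5)·(1−(-1)) + 0·(-1−(49/15)) + 3·(49/15−1)) = ½·(-12/5 + 0 + 34/5) = 11/5, so the U-coordinate is (11/5)/(11/2) = 2/5.
[UPW] = ½·((-5)·(49/15−(-1)) + (-6/5)·(-1−8) + 3·(8−(49/15))) = ½·(-64/3 + 54/5 + 71/5) = 11/6, so the V-coordinate is 1/3.
[UVP] = ½·((-5)·(1−(49/15)) + 0·(49/15−8) + (-6/5)·(8−1)) = ½·(34/3 + 0 − 42/5) = 22/15, so the W-coordinate is 4/15.
Check: 2/5 + 1/3 + 4/15 = 1.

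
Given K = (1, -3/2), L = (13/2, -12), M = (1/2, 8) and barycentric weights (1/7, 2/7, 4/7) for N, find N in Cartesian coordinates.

(16/7, 13/14)

N = (1/7)·K + (2/7)·L + (4/7)·M.
x-coordinate: (1/7)·1 + (2/7)·(13/2) + (4/7)·(1/2) = 16/7.
y-coordinate: (1/7)·(-3/2) + (2/7)·(-12) + (4/7)·8 = 13/14.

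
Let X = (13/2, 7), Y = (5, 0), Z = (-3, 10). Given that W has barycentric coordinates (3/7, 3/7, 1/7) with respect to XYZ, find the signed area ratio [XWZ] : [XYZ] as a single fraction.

The signed ratio [XWZ]/[XYZ] equals the barycentric coordinate of W at vertex Y, which is 3/7.

3/7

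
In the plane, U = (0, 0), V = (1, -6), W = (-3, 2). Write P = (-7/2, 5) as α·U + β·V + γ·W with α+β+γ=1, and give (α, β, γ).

(1/2, -1/2, 1)

Signed area of the reference triangle: [UVW] = ½·(0·(-6−2) + 1·(2−0) + (-3)·(0−(-6))) = ½·(0 + 2 − 18) = -8.
[PVW] = ½·((-7/2)·(-6−2) + 1·(2−5) + (-3)·(5−(-6))) = ½·(28 − 3 − 33) = -4, so the U-coordinate is (-4)/(-8) = 1/2.
[UPW] = ½·(0·(5−2) + (-7/2)·(2−0) + (-3)·(0−5)) = ½·(0 − 7 + 15) = 4, so the V-coordinate is -1/2.
[UVP] = ½·(0·(-6−5) + 1·(5−0) + (-7/2)·(0−(-6))) = ½·(0 + 5 − 21) = -8, so the W-coordinate is 1.
Check: 1/2 − 1/2 + 1 = 1.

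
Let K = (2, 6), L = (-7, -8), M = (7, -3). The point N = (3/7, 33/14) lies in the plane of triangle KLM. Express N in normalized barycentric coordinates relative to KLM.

(5/7, 3/14, 1/14)

Signed area of the reference triangle: [KLM] = ½·(2·(-8−(-3)) + (-7)·(-3−6) + 7·(6−(-8))) = ½·(-10 + 63 + 98) = 151/2.
[NLM] = ½·((3/7)·(-8−(-3)) + (-7)·(-3−(33/14)) + 7·(33/14−(-8))) = ½·(-15/7 + 75/2 + 145/2) = 755/14, so the K-coordinate is (755/14)/(151/2) = 5/7.
[KNM] = ½·(2·(33/14−(-3)) + (3/7)·(-3−6) + 7·(6−(33/14))) = ½·(75/7 − 27/7 + 51/2) = 453/28, so the L-coordinate is 3/14.
[KLN] = ½·(2·(-8−(33/14)) + (-7)·(33/14−6) + (3/7)·(6−(-8))) = ½·(-145/7 + 51/2 + 6) = 151/28, so the M-coordinate is 1/14.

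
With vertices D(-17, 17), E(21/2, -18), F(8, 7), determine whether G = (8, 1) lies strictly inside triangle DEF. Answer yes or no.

Barycentric coordinates of G: (1/40, 1/4, 29/40).
The three coordinates are positive, positive, positive; a point is interior exactly when all three are positive.

yes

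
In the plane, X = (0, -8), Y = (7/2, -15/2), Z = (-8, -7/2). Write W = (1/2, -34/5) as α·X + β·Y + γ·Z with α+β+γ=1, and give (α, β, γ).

(1/5, 3/5, 1/5)

Signed area of the reference triangle: [XYZ] = ½·(0·(-15/2−(-7/2)) + (7/2)·(-7/2−(-8)) + (-8)·(-8−(-15/2))) = ½·(0 + 63/4 + 4) = 79/8.
[WYZ] = ½·((1/2)·(-15/2−(-7/2)) + (7/2)·(-7/2−(-34/5)) + (-8)·(-34/5−(-15/2))) = ½·(-2 + 231/20 − 28/5) = 79/40, so the X-coordinate is (79/40)/(79/8) = 1/5.
[XWZ] = ½·(0·(-34/5−(-7/2)) + (1/2)·(-7/2−(-8)) + (-8)·(-8−(-34/5))) = ½·(0 + 9/4 + 48/5) = 237/40, so the Y-coordinate is 3/5.
[XYW] = ½·(0·(-15/2−(-34/5)) + (7/2)·(-34/5−(-8)) + (1/2)·(-8−(-15/2))) = ½·(0 + 21/5 − 1/4) = 79/40, so the Z-coordinate is 1/5.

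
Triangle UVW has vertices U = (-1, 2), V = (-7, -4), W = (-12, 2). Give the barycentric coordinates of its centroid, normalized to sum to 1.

(1/3, 1/3, 1/3)

The centroid is the average of the vertices, so each weight is 1/3.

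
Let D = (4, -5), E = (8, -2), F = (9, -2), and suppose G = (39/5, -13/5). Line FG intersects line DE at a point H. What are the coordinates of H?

Barycentric coordinates of G with respect to DEF: (1/5, 1/5, 3/5).
On side DE the F-coordinate is zero; dropping G's F-weight 3/5 and renormalizing the remaining 1/5 : 1/5 gives weights 1/2, 1/2 on D, E.
H = (1/2)·(4, -5) + (1/2)·(8, -2) = (6, -7/2).

(6, -7/2)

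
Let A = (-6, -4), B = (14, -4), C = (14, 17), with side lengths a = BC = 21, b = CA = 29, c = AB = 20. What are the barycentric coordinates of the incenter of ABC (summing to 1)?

(3/10, 29/70, 2/7)

The incenter has barycentric coordinates proportional to the opposite side lengths: (21 : 29 : 20).
Normalizing by 21+29+20 = 70 gives (3/10, 29/70, 2/7).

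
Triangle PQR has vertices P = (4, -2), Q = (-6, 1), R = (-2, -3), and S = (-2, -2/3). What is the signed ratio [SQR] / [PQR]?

1/3

[PQR] = ½·(4·(1−(-3)) + (-6)·(-3−(-2)) + (-2)·(-2−1)) = ½·(16 + 6 + 6) = 14.
[SQR] = ½·((-2)·(1−(-3)) + (-6)·(-3−(-2/3)) + (-2)·(-2/3−1)) = ½·(-8 + 14 + 10/3) = 14/3, so the ratio is (14/3)/14 = 1/3.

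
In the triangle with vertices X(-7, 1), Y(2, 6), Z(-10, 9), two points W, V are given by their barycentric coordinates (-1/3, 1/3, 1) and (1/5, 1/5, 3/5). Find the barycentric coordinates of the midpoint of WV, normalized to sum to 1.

(-1/15, 4/15, 4/5)

Since both coordinate triples sum to 1, the midpoint's barycentrics are the componentwise average.
(-1/3+1/5)/2 = -1/15; similarly 4/15 and 4/5.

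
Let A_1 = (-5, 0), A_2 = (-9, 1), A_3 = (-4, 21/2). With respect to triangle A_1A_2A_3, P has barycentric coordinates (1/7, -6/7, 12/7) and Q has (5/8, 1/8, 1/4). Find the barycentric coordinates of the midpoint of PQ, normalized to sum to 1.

(43/112, -41/112, 55/56)

Since both coordinate triples sum to 1, the midpoint's barycentrics are the componentwise average.
(1/7+5/8)/2 = 43/112; similarly -41/112 and 55/56.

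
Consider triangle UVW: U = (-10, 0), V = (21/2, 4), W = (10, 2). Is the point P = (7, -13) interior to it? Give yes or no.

no

Barycentric coordinates of P: (-1/26, -98/13, 223/26).
The three coordinates are negative, negative, positive; a point is interior exactly when all three are positive.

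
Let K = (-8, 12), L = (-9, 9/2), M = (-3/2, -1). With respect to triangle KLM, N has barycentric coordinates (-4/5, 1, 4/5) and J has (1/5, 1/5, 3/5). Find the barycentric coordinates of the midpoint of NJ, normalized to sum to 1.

Since both coordinate triples sum to 1, the midpoint's barycentrics are the componentwise average.
(-4/5+1/5)/2 = -3/10; similarly 3/5 and 7/10.

(-3/10, 3/5, 7/10)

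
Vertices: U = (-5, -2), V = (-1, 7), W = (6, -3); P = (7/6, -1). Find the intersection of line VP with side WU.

Barycentric coordinates of P with respect to UVW: (1/3, 1/6, 1/2).
On side WU the V-coordinate is zero; dropping P's V-weight 1/6 and renormalizing the remaining 1/2 : 1/3 gives weights 3/5, 2/5 on W, U.
Q = (3/5)·(6, -3) + (2/5)·(-5, -2) = (8/5, -13/5).

(8/5, -13/5)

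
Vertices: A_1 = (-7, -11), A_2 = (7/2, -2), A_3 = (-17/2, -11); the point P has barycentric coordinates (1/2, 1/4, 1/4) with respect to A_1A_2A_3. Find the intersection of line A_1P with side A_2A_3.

Line A_1P meets A_2A_3 where the A_1-coordinate vanishes; zeroing P's A_1-weight and renormalizing leaves A_2, A_3-weights 1/4 : 1/4 → (1/2, 1/2).
So Q = (1/2)·A_2 + (1/2)·A_3 = (-5/2, -13/2).

(-5/2, -13/2)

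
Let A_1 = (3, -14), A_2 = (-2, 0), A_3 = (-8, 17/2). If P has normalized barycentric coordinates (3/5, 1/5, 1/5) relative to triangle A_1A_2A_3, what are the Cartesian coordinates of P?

P = (3/5)·A_1 + (1/5)·A_2 + (1/5)·A_3.
x-coordinate: (3/5)·3 + (1/5)·(-2) + (1/5)·(-8) = -1/5.
y-coordinate: (3/5)·(-14) + (1/5)·0 + (1/5)·(17/2) = -67/10.

(-1/5, -67/10)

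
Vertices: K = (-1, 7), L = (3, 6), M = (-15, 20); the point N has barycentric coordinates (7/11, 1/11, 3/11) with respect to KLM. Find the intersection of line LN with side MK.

Line LN meets MK where the L-coordinate vanishes; zeroing N's L-weight and renormalizing leaves M, K-weights 3/11 : 7/11 → (3/10, 7/10).
So J = (3/10)·M + (7/10)·K = (-26/5, 109/10).

(-26/5, 109/10)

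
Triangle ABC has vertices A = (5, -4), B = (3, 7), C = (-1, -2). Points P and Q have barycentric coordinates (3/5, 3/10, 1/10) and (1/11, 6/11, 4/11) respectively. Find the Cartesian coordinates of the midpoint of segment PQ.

(152/55, 49/44)

Barycentric coordinates of the midpoint are the average: (19/55, 93/220, 51/220).
Converting: (19/55)·A + (93/220)·B + (51/220)·C = (152/55, 49/44).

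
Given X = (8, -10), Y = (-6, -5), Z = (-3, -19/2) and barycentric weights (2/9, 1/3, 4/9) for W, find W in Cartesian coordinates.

(-14/9, -73/9)

W = (2/9)·X + (1/3)·Y + (4/9)·Z.
x-coordinate: (2/9)·8 + (1/3)·(-6) + (4/9)·(-3) = -14/9.
y-coordinate: (2/9)·(-10) + (1/3)·(-5) + (4/9)·(-19/2) = -73/9.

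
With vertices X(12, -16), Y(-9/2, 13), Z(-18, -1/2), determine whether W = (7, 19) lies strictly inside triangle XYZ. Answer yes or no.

no

Barycentric coordinates of W: (11/91, 3890/2457, -1730/2457).
The three coordinates are positive, positive, negative; a point is interior exactly when all three are positive.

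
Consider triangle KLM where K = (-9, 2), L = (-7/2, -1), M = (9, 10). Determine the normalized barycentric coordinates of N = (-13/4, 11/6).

(1/3, 1/2, 1/6)

Signed area of the reference triangle: [KLM] = ½·((-9)·(-1−10) + (-7/2)·(10−2) + 9·(2−(-1))) = ½·(99 − 28 + 27) = 49.
[NLM] = ½·((-13/4)·(-1−10) + (-7/2)·(10−(11/6)) + 9·(11/6−(-1))) = ½·(143/4 − 343/12 + 51/2) = 49/3, so the K-coordinate is (49/3)/49 = 1/3.
[KNM] = ½·((-9)·(11/6−10) + (-13/4)·(10−2) + 9·(2−(11/6))) = ½·(147/2 − 26 + 3/2) = 49/2, so the L-coordinate is 1/2.
[KLN] = ½·((-9)·(-1−(11/6)) + (-7/2)·(11/6−2) + (-13/4)·(2−(-1))) = ½·(51/2 + 7/12 − 39/4) = 49/6, so the M-coordinate is 1/6.
Check: 1/3 + 1/2 + 1/6 = 1.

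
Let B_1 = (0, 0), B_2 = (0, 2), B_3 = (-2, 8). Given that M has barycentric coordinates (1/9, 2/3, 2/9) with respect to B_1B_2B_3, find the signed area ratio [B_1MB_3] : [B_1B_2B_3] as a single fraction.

2/3

The signed ratio [B_1MB_3]/[B_1B_2B_3] equals the barycentric coordinate of M at vertex B_2, which is 2/3.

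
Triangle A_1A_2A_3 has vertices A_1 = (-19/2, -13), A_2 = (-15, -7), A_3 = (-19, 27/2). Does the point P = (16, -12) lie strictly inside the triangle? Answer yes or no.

no

Barycentric coordinates of P: (2462/355, -2741/355, 634/355).
The three coordinates are positive, negative, positive; a point is interior exactly when all three are positive.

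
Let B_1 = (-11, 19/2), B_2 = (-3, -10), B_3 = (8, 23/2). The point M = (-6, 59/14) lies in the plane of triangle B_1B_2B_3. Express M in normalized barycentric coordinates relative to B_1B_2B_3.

(4/7, 2/7, 1/7)

Signed area of the reference triangle: [B_1B_2B_3] = ½·((-11)·(-10−(23/2)) + (-3)·(23/2−(19/2)) + 8·(19/2−(-10))) = ½·(473/2 − 6 + 156) = 773/4.
[MB_2B_3] = ½·((-6)·(-10−(23/2)) + (-3)·(23/2−(59/14)) + 8·(59/14−(-10))) = ½·(129 − 153/7 + 796/7) = 773/7, so the B_1-coordinate is (773/7)/(773/4) = 4/7.
[B_1MB_3] = ½·((-11)·(59/14−(23/2)) + (-6)·(23/2−(19/2)) + 8·(19/2−(59/14))) = ½·(561/7 − 12 + 296/7) = 773/14, so the B_2-coordinate is 2/7.
[B_1B_2M] = ½·((-11)·(-10−(59/14)) + (-3)·(59/14−(19/2)) + (-6)·(19/2−(-10))) = ½·(2189/14 + 111/7 − 117) = 773/28, so the B_3-coordinate is 1/7.
Check: 4/7 + 2/7 + 1/7 = 1.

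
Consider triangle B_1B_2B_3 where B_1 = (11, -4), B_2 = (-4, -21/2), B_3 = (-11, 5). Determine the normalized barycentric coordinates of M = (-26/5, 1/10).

Signed area of the reference triangle: [B_1B_2B_3] = ½·(11·(-21/2−5) + (-4)·(5−(-4)) + (-11)·(-4−(-21/2))) = ½·(-341/2 − 36 − 143/2) = -139.
[MB_2B_3] = ½·((-26/5)·(-21/2−5) + (-4)·(5−(1/10)) + (-11)·(1/10−(-21/2))) = ½·(403/5 − 98/5 − 583/5) = -139/5, so the B_1-coordinate is (-139/5)/(-139) = 1/5.
[B_1MB_3] = ½·(11·(1/10−5) + (-26/5)·(5−(-4)) + (-11)·(-4−(1/10))) = ½·(-539/10 − 234/5 + 451/10) = -139/5, so the B_2-coordinate is 1/5.
[B_1B_2M] = ½·(11·(-21/2−(1/10)) + (-4)·(1/10−(-4)) + (-26/5)·(-4−(-21/2))) = ½·(-583/5 − 82/5 − 169/5) = -417/5, so the B_3-coordinate is 3/5.
Check: 1/5 + 1/5 + 3/5 = 1.

(1/5, 1/5, 3/5)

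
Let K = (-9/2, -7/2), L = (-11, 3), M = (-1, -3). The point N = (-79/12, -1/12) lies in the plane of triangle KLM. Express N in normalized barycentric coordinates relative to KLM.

Signed area of the reference triangle: [KLM] = ½·((-9/2)·(3−(-3)) + (-11)·(-3−(-7/2)) + (-1)·(-7/2−3)) = ½·(-27 − 11/2 + 13/2) = -13.
[NLM] = ½·((-79/12)·(3−(-3)) + (-11)·(-3−(-1/12)) + (-1)·(-1/12−3)) = ½·(-79/2 + 385/12 + 37/12) = -13/6, so the K-coordinate is (-13/6)/(-13) = 1/6.
[KNM] = ½·((-9/2)·(-1/12−(-3)) + (-79/12)·(-3−(-7/2)) + (-1)·(-7/2−(-1/12))) = ½·(-105/8 − 79/24 + 41/12) = -13/2, so the L-coordinate is 1/2.
[KLN] = ½·((-9/2)·(3−(-1/12)) + (-11)·(-1/12−(-7/2)) + (-79/12)·(-7/2−3)) = ½·(-111/8 − 451/12 + 1027/24) = -13/3, so the M-coordinate is 1/3.

(1/6, 1/2, 1/3)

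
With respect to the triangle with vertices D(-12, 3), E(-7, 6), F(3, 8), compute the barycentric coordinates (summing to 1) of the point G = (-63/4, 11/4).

Signed area of the reference triangle: [DEF] = ½·((-12)·(6−8) + (-7)·(8−3) + 3·(3−6)) = ½·(24 − 35 − 9) = -10.
[GEF] = ½·((-63/4)·(6−8) + (-7)·(8−(11/4)) + 3·(11/4−6)) = ½·(63/2 − 147/4 − 39/4) = -15/2, so the D-coordinate is (-15/2)/(-10) = 3/4.
[DGF] = ½·((-12)·(11/4−8) + (-63/4)·(8−3) + 3·(3−(11/4))) = ½·(63 − 315/4 + 3/4) = -15/2, so the E-coordinate is 3/4.
[DEG] = ½·((-12)·(6−(11/4)) + (-7)·(11/4−3) + (-63/4)·(3−6)) = ½·(-39 + 7/4 + 189/4) = 5, so the F-coordinate is -1/2.
Check: 3/4 + 3/4 − 1/2 = 1.

(3/4, 3/4, -1/2)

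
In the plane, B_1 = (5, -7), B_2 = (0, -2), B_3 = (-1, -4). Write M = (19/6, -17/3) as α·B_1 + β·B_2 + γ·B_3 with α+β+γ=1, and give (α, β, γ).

Signed area of the reference triangle: [B_1B_2B_3] = ½·(5·(-2−(-4)) + 0·(-4−(-7)) + (-1)·(-7−(-2))) = ½·(10 + 0 + 5) = 15/2.
[MB_2B_3] = ½·((19/6)·(-2−(-4)) + 0·(-4−(-17/3)) + (-1)·(-17/3−(-2))) = ½·(19/3 + 0 + 11/3) = 5, so the B_1-coordinate is 5/(15/2) = 2/3.
[B_1MB_3] = ½·(5·(-17/3−(-4)) + (19/6)·(-4−(-7)) + (-1)·(-7−(-17/3))) = ½·(-25/3 + 19/2 + 4/3) = 5/4, so the B_2-coordinate is 1/6.
[B_1B_2M] = ½·(5·(-2−(-17/3)) + 0·(-17/3−(-7)) + (19/6)·(-7−(-2))) = ½·(55/3 + 0 − 95/6) = 5/4, so the B_3-coordinate is 1/6.

(2/3, 1/6, 1/6)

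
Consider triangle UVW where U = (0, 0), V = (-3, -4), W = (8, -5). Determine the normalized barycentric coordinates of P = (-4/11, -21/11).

Signed area of the reference triangle: [UVW] = ½·(0·(-4−(-5)) + (-3)·(-5−0) + 8·(0−(-4))) = ½·(0 + 15 + 32) = 47/2.
[PVW] = ½·((-4/11)·(-4−(-5)) + (-3)·(-5−(-21/11)) + 8·(-21/11−(-4))) = ½·(-4/11 + 102/11 + 184/11) = 141/11, so the U-coordinate is (141/11)/(47/2) = 6/11.
[UPW] = ½·(0·(-21/11−(-5)) + (-4/11)·(-5−0) + 8·(0−(-21/11))) = ½·(0 + 20/11 + 168/11) = 94/11, so the V-coordinate is 4/11.
[UVP] = ½·(0·(-4−(-21/11)) + (-3)·(-21/11−0) + (-4/11)·(0−(-4))) = ½·(0 + 63/11 − 16/11) = 47/22, so the W-coordinate is 1/11.

(6/11, 4/11, 1/11)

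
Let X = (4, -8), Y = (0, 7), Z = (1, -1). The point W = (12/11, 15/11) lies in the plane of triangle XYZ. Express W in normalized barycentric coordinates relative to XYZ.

Signed area of the reference triangle: [XYZ] = ½·(4·(7−(-1)) + 0·(-1−(-8)) + 1·(-8−7)) = ½·(32 + 0 − 15) = 17/2.
[WYZ] = ½·((12/11)·(7−(-1)) + 0·(-1−(15/11)) + 1·(15/11−7)) = ½·(96/11 + 0 − 62/11) = 17/11, so the X-coordinate is (17/11)/(17/2) = 2/11.
[XWZ] = ½·(4·(15/11−(-1)) + (12/11)·(-1−(-8)) + 1·(-8−(15/11))) = ½·(104/11 + 84/11 − 103/11) = 85/22, so the Y-coordinate is 5/11.
[XYW] = ½·(4·(7−(15/11)) + 0·(15/11−(-8)) + (12/11)·(-8−7)) = ½·(248/11 + 0 − 180/11) = 34/11, so the Z-coordinate is 4/11.

(2/11, 5/11, 4/11)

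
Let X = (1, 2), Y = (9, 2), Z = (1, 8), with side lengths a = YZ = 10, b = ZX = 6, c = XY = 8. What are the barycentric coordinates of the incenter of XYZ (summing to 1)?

The incenter has barycentric coordinates proportional to the opposite side lengths: (10 : 6 : 8).
Normalizing by 10+6+8 = 24 gives (5/12, 1/4, 1/3).

(5/12, 1/4, 1/3)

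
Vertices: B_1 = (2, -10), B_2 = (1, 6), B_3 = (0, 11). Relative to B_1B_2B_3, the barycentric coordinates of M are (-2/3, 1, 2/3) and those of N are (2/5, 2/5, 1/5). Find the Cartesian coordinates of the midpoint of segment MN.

(13/30, 103/10)

Barycentric coordinates of the midpoint are the average: (-2/15, 7/10, 13/30).
Converting: (-2/15)·B_1 + (7/10)·B_2 + (13/30)·B_3 = (13/30, 103/10).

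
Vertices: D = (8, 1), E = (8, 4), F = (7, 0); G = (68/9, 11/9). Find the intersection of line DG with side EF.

Barycentric coordinates of G with respect to DEF: (1/3, 2/9, 4/9).
On side EF the D-coordinate is zero; dropping G's D-weight 1/3 and renormalizing the remaining 2/9 : 4/9 gives weights 1/3, 2/3 on E, F.
H = (1/3)·(8, 4) + (2/3)·(7, 0) = (22/3, 4/3).

(22/3, 4/3)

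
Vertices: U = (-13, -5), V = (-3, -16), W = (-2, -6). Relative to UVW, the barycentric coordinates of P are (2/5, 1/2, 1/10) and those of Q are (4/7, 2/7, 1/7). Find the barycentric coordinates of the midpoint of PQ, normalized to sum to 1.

Since both coordinate triples sum to 1, the midpoint's barycentrics are the componentwise average.
(2/5+4/7)/2 = 17/35; similarly 11/28 and 17/140.

(17/35, 11/28, 17/140)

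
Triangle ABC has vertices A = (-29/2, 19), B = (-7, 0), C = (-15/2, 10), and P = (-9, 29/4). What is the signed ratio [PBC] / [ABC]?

1/4

[ABC] = ½·((-29/2)·(0−10) + (-7)·(10−19) + (-15/2)·(19−0)) = ½·(145 + 63 − 285/2) = 131/4.
[PBC] = ½·((-9)·(0−10) + (-7)·(10−(29/4)) + (-15/2)·(29/4−0)) = ½·(90 − 77/4 − 435/8) = 131/16, so the ratio is (131/16)/(131/4) = 1/4.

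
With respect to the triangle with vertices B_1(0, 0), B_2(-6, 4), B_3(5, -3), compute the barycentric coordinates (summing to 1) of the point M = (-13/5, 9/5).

(1/5, 3/5, 1/5)

Signed area of the reference triangle: [B_1B_2B_3] = ½·(0·(4−(-3)) + (-6)·(-3−0) + 5·(0−4)) = ½·(0 + 18 − 20) = -1.
[MB_2B_3] = ½·((-13/5)·(4−(-3)) + (-6)·(-3−(9/5)) + 5·(9/5−4)) = ½·(-91/5 + 144/5 − 11) = -1/5, so the B_1-coordinate is (-1/5)/(-1) = 1/5.
[B_1MB_3] = ½·(0·(9/5−(-3)) + (-13/5)·(-3−0) + 5·(0−(9/5))) = ½·(0 + 39/5 − 9) = -3/5, so the B_2-coordinate is 3/5.
[B_1B_2M] = ½·(0·(4−(9/5)) + (-6)·(9/5−0) + (-13/5)·(0−4)) = ½·(0 − 54/5 + 52/5) = -1/5, so the B_3-coordinate is 1/5.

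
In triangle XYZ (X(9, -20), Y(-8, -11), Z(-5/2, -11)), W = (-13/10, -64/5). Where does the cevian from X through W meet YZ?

Barycentric coordinates of W with respect to XYZ: (1/5, 1/5, 3/5).
On side YZ the X-coordinate is zero; dropping W's X-weight 1/5 and renormalizing the remaining 1/5 : 3/5 gives weights 1/4, 3/4 on Y, Z.
V = (1/4)·(-8, -11) + (3/4)·(-5/2, -11) = (-31/8, -11).

(-31/8, -11)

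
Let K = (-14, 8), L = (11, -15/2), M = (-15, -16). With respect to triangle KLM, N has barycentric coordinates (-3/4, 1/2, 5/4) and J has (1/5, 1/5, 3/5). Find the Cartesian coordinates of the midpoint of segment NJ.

(-247/40, -157/8)

Barycentric coordinates of the midpoint are the average: (-11/40, 7/20, 37/40).
Converting: (-11/40)·K + (7/20)·L + (37/40)·M = (-247/40, -157/8).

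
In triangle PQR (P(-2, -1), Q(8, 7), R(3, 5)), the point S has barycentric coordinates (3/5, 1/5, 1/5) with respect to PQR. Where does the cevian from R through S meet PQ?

Line RS meets PQ where the R-coordinate vanishes; zeroing S's R-weight and renormalizing leaves P, Q-weights 3/5 : 1/5 → (3/4, 1/4).
So T = (3/4)·P + (1/4)·Q = (1/2, 1).

(1/2, 1)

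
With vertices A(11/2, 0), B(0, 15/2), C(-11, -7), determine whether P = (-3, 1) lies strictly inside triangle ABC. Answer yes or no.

yes

Barycentric coordinates of P: (112/649, 304/649, 233/649).
The three coordinates are positive, positive, positive; a point is interior exactly when all three are positive.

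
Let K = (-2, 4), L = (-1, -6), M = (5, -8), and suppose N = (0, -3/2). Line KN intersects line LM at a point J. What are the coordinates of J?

(2, -7)

Barycentric coordinates of N with respect to KLM: (1/2, 1/4, 1/4).
On side LM the K-coordinate is zero; dropping N's K-weight 1/2 and renormalizing the remaining 1/4 : 1/4 gives weights 1/2, 1/2 on L, M.
J = (1/2)·(-1, -6) + (1/2)·(5, -8) = (2, -7).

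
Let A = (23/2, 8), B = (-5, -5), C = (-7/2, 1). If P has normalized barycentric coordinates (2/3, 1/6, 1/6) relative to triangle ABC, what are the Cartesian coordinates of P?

(25/4, 14/3)

P = (2/3)·A + (1/6)·B + (1/6)·C.
x-coordinate: (2/3)·(23/2) + (1/6)·(-5) + (1/6)·(-7/2) = 25/4.
y-coordinate: (2/3)·8 + (1/6)·(-5) + (1/6)·1 = 14/3.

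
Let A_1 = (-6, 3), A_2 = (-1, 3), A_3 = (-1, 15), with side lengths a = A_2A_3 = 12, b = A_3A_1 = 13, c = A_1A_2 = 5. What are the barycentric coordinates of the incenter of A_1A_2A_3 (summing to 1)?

(2/5, 13/30, 1/6)

The incenter has barycentric coordinates proportional to the opposite side lengths: (12 : 13 : 5).
Normalizing by 12+13+5 = 30 gives (2/5, 13/30, 1/6).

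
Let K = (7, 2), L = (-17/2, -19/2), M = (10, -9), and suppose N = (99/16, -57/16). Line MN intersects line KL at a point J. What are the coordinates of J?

Barycentric coordinates of N with respect to KLM: (1/2, 1/8, 3/8).
On side KL the M-coordinate is zero; dropping N's M-weight 3/8 and renormalizing the remaining 1/2 : 1/8 gives weights 4/5, 1/5 on K, L.
J = (4/5)·(7, 2) + (1/5)·(-17/2, -19/2) = (39/10, -3/10).

(39/10, -3/10)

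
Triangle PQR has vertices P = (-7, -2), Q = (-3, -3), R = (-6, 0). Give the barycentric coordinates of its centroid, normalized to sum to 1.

(1/3, 1/3, 1/3)

The centroid is the average of the vertices, so each weight is 1/3.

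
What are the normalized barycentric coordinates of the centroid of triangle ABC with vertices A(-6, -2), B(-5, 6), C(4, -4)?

The centroid is the average of the vertices, so each weight is 1/3.

(1/3, 1/3, 1/3)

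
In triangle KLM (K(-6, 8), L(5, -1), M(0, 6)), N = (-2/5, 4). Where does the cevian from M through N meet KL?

(-1/2, 7/2)

Barycentric coordinates of N with respect to KLM: (2/5, 2/5, 1/5).
On side KL the M-coordinate is zero; dropping N's M-weight 1/5 and renormalizing the remaining 2/5 : 2/5 gives weights 1/2, 1/2 on K, L.
J = (1/2)·(-6, 8) + (1/2)·(5, -1) = (-1/2, 7/2).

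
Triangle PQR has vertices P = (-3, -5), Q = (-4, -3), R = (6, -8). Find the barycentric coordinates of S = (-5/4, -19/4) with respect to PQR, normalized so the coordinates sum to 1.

(1/4, 1/2, 1/4)

Signed area of the reference triangle: [PQR] = ½·((-3)·(-3−(-8)) + (-4)·(-8−(-5)) + 6·(-5−(-3))) = ½·(-15 + 12 − 12) = -15/2.
[SQR] = ½·((-5/4)·(-3−(-8)) + (-4)·(-8−(-19/4)) + 6·(-19/4−(-3))) = ½·(-25/4 + 13 − 21/2) = -15/8, so the P-coordinate is (-15/8)/(-15/2) = 1/4.
[PSR] = ½·((-3)·(-19/4−(-8)) + (-5/4)·(-8−(-5)) + 6·(-5−(-19/4))) = ½·(-39/4 + 15/4 − 3/2) = -15/4, so the Q-coordinate is 1/2.
[PQS] = ½·((-3)·(-3−(-19/4)) + (-4)·(-19/4−(-5)) + (-5/4)·(-5−(-3))) = ½·(-21/4 − 1 + 5/2) = -15/8, so the R-coordinate is 1/4.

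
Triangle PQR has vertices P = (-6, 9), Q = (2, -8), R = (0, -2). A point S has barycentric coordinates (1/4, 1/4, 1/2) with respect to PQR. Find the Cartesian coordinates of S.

S = (1/4)·P + (1/4)·Q + (1/2)·R.
x-coordinate: (1/4)·(-6) + (1/4)·2 + (1/2)·0 = -1.
y-coordinate: (1/4)·9 + (1/4)·(-8) + (1/2)·(-2) = -3/4.

(-1, -3/4)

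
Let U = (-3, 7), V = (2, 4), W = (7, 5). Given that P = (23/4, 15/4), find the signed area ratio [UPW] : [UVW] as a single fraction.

3/4

[UVW] = ½·((-3)·(4−5) + 2·(5−7) + 7·(7−4)) = ½·(3 − 4 + 21) = 10.
[UPW] = ½·((-3)·(15/4−5) + (23/4)·(5−7) + 7·(7−(15/4))) = ½·(15/4 − 23/2 + 91/4) = 15/2, so the ratio is (15/2)/10 = 3/4.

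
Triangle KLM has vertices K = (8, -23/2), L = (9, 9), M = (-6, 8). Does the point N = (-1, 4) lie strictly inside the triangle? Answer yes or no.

yes

Barycentric coordinates of N: (130/613, 83/613, 400/613).
The three coordinates are positive, positive, positive; a point is interior exactly when all three are positive.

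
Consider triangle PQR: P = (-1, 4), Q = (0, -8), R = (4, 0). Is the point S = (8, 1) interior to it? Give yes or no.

no

Barycentric coordinates of S: (-1/2, -3/8, 15/8).
The three coordinates are negative, negative, positive; a point is interior exactly when all three are positive.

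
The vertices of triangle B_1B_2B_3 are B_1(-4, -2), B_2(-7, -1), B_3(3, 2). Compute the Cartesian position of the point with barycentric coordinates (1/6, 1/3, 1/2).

(-3/2, 1/3)

M = (1/6)·B_1 + (1/3)·B_2 + (1/2)·B_3.
x-coordinate: (1/6)·(-4) + (1/3)·(-7) + (1/2)·3 = -3/2.
y-coordinate: (1/6)·(-2) + (1/3)·(-1) + (1/2)·2 = 1/3.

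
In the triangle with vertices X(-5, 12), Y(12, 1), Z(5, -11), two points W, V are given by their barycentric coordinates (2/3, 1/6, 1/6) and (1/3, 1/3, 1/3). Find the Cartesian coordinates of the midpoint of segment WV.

(7/4, 7/2)

Barycentric coordinates of the midpoint are the average: (1/2, 1/4, 1/4).
Converting: (1/2)·X + (1/4)·Y + (1/4)·Z = (7/4, 7/2).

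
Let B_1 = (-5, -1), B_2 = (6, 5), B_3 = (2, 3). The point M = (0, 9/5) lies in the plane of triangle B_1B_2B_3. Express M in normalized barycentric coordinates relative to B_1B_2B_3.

(2/5, 1/5, 2/5)

Signed area of the reference triangle: [B_1B_2B_3] = ½·((-5)·(5−3) + 6·(3−(-1)) + 2·(-1−5)) = ½·(-10 + 24 − 12) = 1.
[MB_2B_3] = ½·(0·(5−3) + 6·(3−(9/5)) + 2·(9/5−5)) = ½·(0 + 36/5 − 32/5) = 2/5, so the B_1-coordinate is (2/5)/1 = 2/5.
[B_1MB_3] = ½·((-5)·(9/5−3) + 0·(3−(-1)) + 2·(-1−(9/5))) = ½·(6 + 0 − 28/5) = 1/5, so the B_2-coordinate is 1/5.
[B_1B_2M] = ½·((-5)·(5−(9/5)) + 6·(9/5−(-1)) + 0·(-1−5)) = ½·(-16 + 84/5 + 0) = 2/5, so the B_3-coordinate is 2/5.
Check: 2/5 + 1/5 + 2/5 = 1.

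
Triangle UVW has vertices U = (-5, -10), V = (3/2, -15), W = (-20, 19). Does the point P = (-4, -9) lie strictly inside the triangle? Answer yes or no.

Barycentric coordinates of P: (116/227, 88/227, 23/227).
The three coordinates are positive, positive, positive; a point is interior exactly when all three are positive.

yes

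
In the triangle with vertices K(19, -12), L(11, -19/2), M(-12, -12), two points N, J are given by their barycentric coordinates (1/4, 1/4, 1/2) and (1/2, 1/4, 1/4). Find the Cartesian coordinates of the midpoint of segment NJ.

(43/8, -91/8)

Barycentric coordinates of the midpoint are the average: (3/8, 1/4, 3/8).
Converting: (3/8)·K + (1/4)·L + (3/8)·M = (43/8, -91/8).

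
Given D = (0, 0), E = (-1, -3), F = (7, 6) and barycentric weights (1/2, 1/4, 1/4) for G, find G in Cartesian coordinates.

G = (1/2)·D + (1/4)·E + (1/4)·F.
x-coordinate: (1/2)·0 + (1/4)·(-1) + (1/4)·7 = 3/2.
y-coordinate: (1/2)·0 + (1/4)·(-3) + (1/4)·6 = 3/4.

(3/2, 3/4)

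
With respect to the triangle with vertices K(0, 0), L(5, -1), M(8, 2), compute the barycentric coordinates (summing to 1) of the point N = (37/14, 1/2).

(9/14, 1/14, 2/7)

Signed area of the reference triangle: [KLM] = ½·(0·(-1−2) + 5·(2−0) + 8·(0−(-1))) = ½·(0 + 10 + 8) = 9.
[NLM] = ½·((37/14)·(-1−2) + 5·(2−(1/2)) + 8·(1/2−(-1))) = ½·(-111/14 + 15/2 + 12) = 81/14, so the K-coordinate is (81/14)/9 = 9/14.
[KNM] = ½·(0·(1/2−2) + (37/14)·(2−0) + 8·(0−(1/2))) = ½·(0 + 37/7 − 4) = 9/14, so the L-coordinate is 1/14.
[KLN] = ½·(0·(-1−(1/2)) + 5·(1/2−0) + (37/14)·(0−(-1))) = ½·(0 + 5/2 + 37/14) = 18/7, so the M-coordinate is 2/7.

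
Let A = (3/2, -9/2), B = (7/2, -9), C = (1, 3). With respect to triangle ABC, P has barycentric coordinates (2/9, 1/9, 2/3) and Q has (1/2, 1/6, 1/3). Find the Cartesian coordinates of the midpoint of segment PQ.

Barycentric coordinates of the midpoint are the average: (13/36, 5/36, 1/2).
Converting: (13/36)·A + (5/36)·B + (1/2)·C = (55/36, -11/8).

(55/36, -11/8)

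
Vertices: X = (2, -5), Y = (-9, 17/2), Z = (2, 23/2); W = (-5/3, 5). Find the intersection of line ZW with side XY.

(-7/2, 7/4)

Barycentric coordinates of W with respect to XYZ: (1/3, 1/3, 1/3).
On side XY the Z-coordinate is zero; dropping W's Z-weight 1/3 and renormalizing the remaining 1/3 : 1/3 gives weights 1/2, 1/2 on X, Y.
V = (1/2)·(2, -5) + (1/2)·(-9, 17/2) = (-7/2, 7/4).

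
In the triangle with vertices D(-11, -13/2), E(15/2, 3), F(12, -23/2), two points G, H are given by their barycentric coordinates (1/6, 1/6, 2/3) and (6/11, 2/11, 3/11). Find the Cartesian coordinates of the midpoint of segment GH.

Barycentric coordinates of the midpoint are the average: (47/132, 23/132, 31/66).
Converting: (47/132)·D + (23/132)·E + (31/66)·F = (799/264, -633/88).

(799/264, -633/88)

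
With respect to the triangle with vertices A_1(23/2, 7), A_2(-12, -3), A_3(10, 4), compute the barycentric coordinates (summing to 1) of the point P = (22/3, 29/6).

Signed area of the reference triangle: [A_1A_2A_3] = ½·((23/2)·(-3−4) + (-12)·(4−7) + 10·(7−(-3))) = ½·(-161/2 + 36 + 100) = 111/4.
[PA_2A_3] = ½·((22/3)·(-3−4) + (-12)·(4−(29/6)) + 10·(29/6−(-3))) = ½·(-154/3 + 10 + 235/3) = 37/2, so the A_1-coordinate is (37/2)/(111/4) = 2/3.
[A_1PA_3] = ½·((23/2)·(29/6−4) + (22/3)·(4−7) + 10·(7−(29/6))) = ½·(115/12 − 22 + 65/3) = 37/8, so the A_2-coordinate is 1/6.
[A_1A_2P] = ½·((23/2)·(-3−(29/6)) + (-12)·(29/6−7) + (22/3)·(7−(-3))) = ½·(-1081/12 + 26 + 220/3) = 37/8, so the A_3-coordinate is 1/6.

(2/3, 1/6, 1/6)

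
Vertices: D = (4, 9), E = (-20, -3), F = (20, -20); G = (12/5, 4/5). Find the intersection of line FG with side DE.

Barycentric coordinates of G with respect to DEF: (3/5, 1/5, 1/5).
On side DE the F-coordinate is zero; dropping G's F-weight 1/5 and renormalizing the remaining 3/5 : 1/5 gives weights 3/4, 1/4 on D, E.
H = (3/4)·(4, 9) + (1/4)·(-20, -3) = (-2, 6).

(-2, 6)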